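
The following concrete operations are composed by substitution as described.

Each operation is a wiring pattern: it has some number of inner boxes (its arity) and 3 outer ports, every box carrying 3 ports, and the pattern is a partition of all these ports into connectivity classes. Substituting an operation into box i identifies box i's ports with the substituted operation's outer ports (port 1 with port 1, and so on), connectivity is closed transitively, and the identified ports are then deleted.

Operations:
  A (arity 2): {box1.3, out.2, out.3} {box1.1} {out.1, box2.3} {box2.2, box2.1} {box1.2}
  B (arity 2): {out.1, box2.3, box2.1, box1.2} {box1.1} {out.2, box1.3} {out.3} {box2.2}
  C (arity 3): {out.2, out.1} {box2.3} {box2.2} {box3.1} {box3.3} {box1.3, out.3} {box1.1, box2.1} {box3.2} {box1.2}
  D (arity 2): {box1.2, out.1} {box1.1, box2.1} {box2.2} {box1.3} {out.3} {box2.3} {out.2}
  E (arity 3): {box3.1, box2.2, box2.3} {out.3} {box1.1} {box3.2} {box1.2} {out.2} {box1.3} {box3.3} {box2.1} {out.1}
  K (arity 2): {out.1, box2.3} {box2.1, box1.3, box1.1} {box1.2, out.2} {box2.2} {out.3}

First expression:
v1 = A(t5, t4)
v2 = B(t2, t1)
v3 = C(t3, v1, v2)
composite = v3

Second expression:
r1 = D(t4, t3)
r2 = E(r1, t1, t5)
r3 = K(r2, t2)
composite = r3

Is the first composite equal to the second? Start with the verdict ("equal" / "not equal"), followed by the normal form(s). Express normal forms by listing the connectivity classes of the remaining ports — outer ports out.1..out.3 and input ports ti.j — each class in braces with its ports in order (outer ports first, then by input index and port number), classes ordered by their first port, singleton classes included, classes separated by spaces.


not equal; first: {out.1, out.2} {out.3, t3.3} {t1.1, t1.3, t2.2} {t1.2} {t2.1} {t2.3} {t3.1, t4.3} {t3.2} {t4.1, t4.2} {t5.1} {t5.2} {t5.3}; second: {out.1, t2.3} {out.2} {out.3} {t1.1} {t1.2, t1.3, t5.1} {t2.1} {t2.2} {t3.1, t4.1} {t3.2} {t3.3} {t4.2} {t4.3} {t5.2} {t5.3}

The first expression reduces to {out.1, out.2} {out.3, t3.3} {t1.1, t1.3, t2.2} {t1.2} {t2.1} {t2.3} {t3.1, t4.3} {t3.2} {t4.1, t4.2} {t5.1} {t5.2} {t5.3}
The second expression reduces to {out.1, t2.3} {out.2} {out.3} {t1.1} {t1.2, t1.3, t5.1} {t2.1} {t2.2} {t3.1, t4.1} {t3.2} {t3.3} {t4.2} {t4.3} {t5.2} {t5.3}
The forms do not match — not equal.


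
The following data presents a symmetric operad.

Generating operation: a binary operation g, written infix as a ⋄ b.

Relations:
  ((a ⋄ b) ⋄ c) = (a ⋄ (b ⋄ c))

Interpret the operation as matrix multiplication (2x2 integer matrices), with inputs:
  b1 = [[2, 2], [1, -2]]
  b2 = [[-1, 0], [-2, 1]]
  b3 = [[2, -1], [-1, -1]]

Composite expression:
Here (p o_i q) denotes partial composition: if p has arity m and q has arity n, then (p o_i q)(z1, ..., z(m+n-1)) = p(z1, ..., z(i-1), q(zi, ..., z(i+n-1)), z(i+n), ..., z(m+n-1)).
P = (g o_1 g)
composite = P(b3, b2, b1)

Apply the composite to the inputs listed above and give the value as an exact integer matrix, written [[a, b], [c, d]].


(b3 ⋄ b2) = [[0, -1], [3, -1]]
((b3 ⋄ b2) ⋄ b1) = [[-1, 2], [5, 8]]

[[-1, 2], [5, 8]]


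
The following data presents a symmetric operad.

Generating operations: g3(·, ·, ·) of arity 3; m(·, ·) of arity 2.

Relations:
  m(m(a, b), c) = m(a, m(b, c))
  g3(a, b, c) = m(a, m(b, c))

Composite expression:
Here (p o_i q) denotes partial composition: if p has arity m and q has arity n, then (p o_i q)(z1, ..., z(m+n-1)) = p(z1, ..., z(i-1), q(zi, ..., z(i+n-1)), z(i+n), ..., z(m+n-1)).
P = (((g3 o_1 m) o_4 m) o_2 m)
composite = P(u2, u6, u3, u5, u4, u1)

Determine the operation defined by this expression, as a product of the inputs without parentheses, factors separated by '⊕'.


u2 ⊕ u6 ⊕ u3 ⊕ u5 ⊕ u4 ⊕ u1

The g3-tree's shape is irrelevant; the u-reading-order decides.
m(u6, u3) flattens to u6 ⊕ u3
m(u2, m(u6, u3)) flattens to u2 ⊕ u6 ⊕ u3
m(u4, u1) flattens to u4 ⊕ u1
g3(m(u2, m(u6, u3)), u5, m(u4, u1)) flattens to u2 ⊕ u6 ⊕ u3 ⊕ u5 ⊕ u4 ⊕ u1


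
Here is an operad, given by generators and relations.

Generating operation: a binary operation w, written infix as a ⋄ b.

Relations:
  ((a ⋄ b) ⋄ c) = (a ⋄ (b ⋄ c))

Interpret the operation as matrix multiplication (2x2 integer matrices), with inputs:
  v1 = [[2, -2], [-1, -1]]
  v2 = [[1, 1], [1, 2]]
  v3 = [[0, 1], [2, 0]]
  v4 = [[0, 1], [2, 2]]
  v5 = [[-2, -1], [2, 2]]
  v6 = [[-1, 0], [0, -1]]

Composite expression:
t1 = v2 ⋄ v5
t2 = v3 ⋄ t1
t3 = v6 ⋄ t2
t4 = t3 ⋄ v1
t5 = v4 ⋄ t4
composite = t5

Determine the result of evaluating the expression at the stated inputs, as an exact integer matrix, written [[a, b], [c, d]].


(v2 ⋄ v5) = [[0, 1], [2, 3]]
(v3 ⋄ (v2 ⋄ v5)) = [[2, 3], [0, 2]]
(v6 ⋄ (v3 ⋄ (v2 ⋄ v5))) = [[-2, -3], [0, -2]]
((v6 ⋄ (v3 ⋄ (v2 ⋄ v5))) ⋄ v1) = [[-1, 7], [2, 2]]
(v4 ⋄ ((v6 ⋄ (v3 ⋄ (v2 ⋄ v5))) ⋄ v1)) = [[2, 2], [2, 18]]

[[2, 2], [2, 18]]


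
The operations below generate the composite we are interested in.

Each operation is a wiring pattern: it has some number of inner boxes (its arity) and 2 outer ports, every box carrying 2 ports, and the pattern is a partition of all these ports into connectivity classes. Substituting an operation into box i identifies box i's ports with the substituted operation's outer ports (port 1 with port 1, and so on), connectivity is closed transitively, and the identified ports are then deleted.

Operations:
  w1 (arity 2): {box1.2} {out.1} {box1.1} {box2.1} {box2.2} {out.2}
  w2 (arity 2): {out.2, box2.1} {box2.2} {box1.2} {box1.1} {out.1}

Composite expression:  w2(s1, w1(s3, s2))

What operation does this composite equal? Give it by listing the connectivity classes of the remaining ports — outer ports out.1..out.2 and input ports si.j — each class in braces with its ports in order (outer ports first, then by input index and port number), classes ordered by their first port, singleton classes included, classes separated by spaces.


{out.1} {out.2} {s1.1} {s1.2} {s2.1} {s2.2} {s3.1} {s3.2}

Treat the ports identified at w2 as solder joints: merge, then drop.
the subtree at w1 composes to {out.1} {out.2} {s2.1} {s2.2} {s3.1} {s3.2} on (s3, s2); out.j = own outer ports
the subtree at w2 composes to {out.1} {out.2} {s1.1} {s1.2} {s2.1} {s2.2} {s3.1} {s3.2} on (s1, s3, s2); out.j = own outer ports


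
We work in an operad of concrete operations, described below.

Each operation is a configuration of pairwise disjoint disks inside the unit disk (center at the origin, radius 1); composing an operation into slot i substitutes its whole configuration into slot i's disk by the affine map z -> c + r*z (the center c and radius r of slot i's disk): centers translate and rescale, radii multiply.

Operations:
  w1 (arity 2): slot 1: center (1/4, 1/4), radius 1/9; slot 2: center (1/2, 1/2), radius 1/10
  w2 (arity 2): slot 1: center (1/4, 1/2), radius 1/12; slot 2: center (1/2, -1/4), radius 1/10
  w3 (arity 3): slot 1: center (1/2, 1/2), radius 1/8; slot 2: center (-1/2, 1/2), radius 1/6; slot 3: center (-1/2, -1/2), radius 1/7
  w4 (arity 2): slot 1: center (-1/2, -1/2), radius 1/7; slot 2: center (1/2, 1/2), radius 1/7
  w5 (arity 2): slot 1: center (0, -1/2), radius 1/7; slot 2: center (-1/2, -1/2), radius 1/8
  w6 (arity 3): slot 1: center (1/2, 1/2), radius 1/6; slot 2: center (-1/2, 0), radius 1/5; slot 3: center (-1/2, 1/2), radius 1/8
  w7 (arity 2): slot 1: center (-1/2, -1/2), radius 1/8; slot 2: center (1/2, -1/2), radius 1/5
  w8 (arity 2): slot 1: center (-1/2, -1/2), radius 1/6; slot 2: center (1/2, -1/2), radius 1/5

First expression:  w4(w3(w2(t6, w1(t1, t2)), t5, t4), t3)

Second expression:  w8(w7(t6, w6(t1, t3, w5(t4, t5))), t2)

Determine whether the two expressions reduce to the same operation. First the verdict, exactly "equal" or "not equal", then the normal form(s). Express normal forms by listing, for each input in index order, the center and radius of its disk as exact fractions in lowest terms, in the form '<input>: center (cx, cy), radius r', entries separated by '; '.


not equal; the first gives t1: center (-939/2240, -969/2240), radius 1/5040; t2: center (-67/160, -121/280), radius 1/5600; t3: center (1/2, 1/2), radius 1/7; t4: center (-4/7, -4/7), radius 1/49; t5: center (-4/7, -3/7), radius 1/42; t6: center (-95/224, -47/112), radius 1/672 and the second t1: center (-2/5, -17/30), radius 1/180; t2: center (1/2, -1/2), radius 1/5; t3: center (-13/30, -7/12), radius 1/150; t4: center (-13/30, -91/160), radius 1/1680; t5: center (-209/480, -91/160), radius 1/1920; t6: center (-7/12, -7/12), radius 1/48

In normal form, the first expression is t1: center (-939/2240, -969/2240), radius 1/5040; t2: center (-67/160, -121/280), radius 1/5600; t3: center (1/2, 1/2), radius 1/7; t4: center (-4/7, -4/7), radius 1/49; t5: center (-4/7, -3/7), radius 1/42; t6: center (-95/224, -47/112), radius 1/672
In normal form, the second expression is t1: center (-2/5, -17/30), radius 1/180; t2: center (1/2, -1/2), radius 1/5; t3: center (-13/30, -7/12), radius 1/150; t4: center (-13/30, -91/160), radius 1/1680; t5: center (-209/480, -91/160), radius 1/1920; t6: center (-7/12, -7/12), radius 1/48
The normal forms differ: not equal.


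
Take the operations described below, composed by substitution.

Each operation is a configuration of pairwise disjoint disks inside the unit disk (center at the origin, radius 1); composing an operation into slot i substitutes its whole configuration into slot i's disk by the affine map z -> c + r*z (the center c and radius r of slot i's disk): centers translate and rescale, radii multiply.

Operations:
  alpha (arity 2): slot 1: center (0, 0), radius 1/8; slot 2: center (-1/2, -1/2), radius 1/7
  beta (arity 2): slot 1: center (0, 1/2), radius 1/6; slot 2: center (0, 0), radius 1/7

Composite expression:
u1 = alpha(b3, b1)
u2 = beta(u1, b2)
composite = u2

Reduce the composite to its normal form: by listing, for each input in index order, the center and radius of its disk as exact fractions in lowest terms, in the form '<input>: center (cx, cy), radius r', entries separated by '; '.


b1: center (-1/12, 5/12), radius 1/42; b2: center (0, 0), radius 1/7; b3: center (0, 1/2), radius 1/48


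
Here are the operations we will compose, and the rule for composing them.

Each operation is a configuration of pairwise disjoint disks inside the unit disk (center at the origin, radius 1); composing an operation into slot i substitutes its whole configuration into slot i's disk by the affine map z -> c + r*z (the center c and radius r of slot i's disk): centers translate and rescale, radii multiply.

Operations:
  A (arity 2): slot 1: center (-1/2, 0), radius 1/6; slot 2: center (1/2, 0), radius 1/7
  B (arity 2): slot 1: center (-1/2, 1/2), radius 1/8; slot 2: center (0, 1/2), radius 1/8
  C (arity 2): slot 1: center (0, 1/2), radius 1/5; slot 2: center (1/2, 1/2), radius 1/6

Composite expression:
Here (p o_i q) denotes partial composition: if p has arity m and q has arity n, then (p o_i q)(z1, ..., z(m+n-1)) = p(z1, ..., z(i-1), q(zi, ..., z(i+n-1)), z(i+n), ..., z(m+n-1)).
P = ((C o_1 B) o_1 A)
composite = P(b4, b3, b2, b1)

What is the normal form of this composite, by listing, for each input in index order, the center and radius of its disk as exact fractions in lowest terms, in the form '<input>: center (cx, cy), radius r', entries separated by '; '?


b1: center (1/2, 1/2), radius 1/6; b2: center (0, 3/5), radius 1/40; b3: center (-7/80, 3/5), radius 1/280; b4: center (-9/80, 3/5), radius 1/240

Only the slot chain above each b matters under C; compose those maps.
input b4: applying the 3 nested substitutions gives center (-9/80, 3/5), radius 1/240
input b3: applying the 3 nested substitutions gives center (-7/80, 3/5), radius 1/280
input b2: applying the 2 nested substitutions gives center (0, 3/5), radius 1/40
input b1: applying the 1 nested substitution gives center (1/2, 1/2), radius 1/6


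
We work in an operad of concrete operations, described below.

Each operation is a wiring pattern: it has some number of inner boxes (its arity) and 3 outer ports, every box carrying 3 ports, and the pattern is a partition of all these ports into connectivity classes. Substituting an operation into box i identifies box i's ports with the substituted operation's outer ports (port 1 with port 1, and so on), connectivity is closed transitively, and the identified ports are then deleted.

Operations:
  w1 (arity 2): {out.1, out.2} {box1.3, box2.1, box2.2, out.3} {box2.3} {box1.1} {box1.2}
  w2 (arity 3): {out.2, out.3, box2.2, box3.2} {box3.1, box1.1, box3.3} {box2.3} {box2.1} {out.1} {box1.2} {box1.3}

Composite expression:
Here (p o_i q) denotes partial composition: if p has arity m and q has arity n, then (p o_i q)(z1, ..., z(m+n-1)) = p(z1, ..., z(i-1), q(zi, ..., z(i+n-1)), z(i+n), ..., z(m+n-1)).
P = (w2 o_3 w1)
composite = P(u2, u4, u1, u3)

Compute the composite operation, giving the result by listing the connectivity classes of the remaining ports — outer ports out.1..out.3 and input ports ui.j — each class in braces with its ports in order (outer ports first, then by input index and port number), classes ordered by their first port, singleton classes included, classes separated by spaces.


{out.1} {out.2, out.3, u1.3, u2.1, u3.1, u3.2, u4.2} {u1.1} {u1.2} {u2.2} {u2.3} {u3.3} {u4.1} {u4.3}

Substituting into w2 glues patterns; closure does the rest.
w1 over (u1, u3) gives {out.1, out.2} {out.3, u1.3, u3.1, u3.2} {u1.1} {u1.2} {u3.3}, out.j being that stage's outer ports
w2 over (u2, u4, u1, u3) gives {out.1} {out.2, out.3, u1.3, u2.1, u3.1, u3.2, u4.2} {u1.1} {u1.2} {u2.2} {u2.3} {u3.3} {u4.1} {u4.3}, out.j being that stage's outer ports


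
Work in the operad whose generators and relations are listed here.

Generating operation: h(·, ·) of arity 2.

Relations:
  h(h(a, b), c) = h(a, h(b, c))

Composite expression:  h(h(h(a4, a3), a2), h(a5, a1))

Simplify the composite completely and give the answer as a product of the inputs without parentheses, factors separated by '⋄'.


a4 ⋄ a3 ⋄ a2 ⋄ a5 ⋄ a1

The h-tree's shape is irrelevant; the a-reading-order decides.
h(a4, a3) linearizes to a4 ⋄ a3
h(h(a4, a3), a2) linearizes to a4 ⋄ a3 ⋄ a2
h(a5, a1) linearizes to a5 ⋄ a1
h(h(h(a4, a3), a2), h(a5, a1)) linearizes to a4 ⋄ a3 ⋄ a2 ⋄ a5 ⋄ a1


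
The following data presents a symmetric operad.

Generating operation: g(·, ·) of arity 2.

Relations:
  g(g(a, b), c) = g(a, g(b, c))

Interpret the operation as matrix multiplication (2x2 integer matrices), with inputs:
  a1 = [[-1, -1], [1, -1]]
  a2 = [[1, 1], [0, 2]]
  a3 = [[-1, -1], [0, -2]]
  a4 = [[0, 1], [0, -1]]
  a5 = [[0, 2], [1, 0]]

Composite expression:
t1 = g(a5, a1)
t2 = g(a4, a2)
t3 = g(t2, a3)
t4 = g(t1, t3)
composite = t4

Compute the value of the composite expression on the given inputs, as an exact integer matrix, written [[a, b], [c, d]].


g(a5, a1) = [[2, -2], [-1, -1]]
g(a4, a2) = [[0, 2], [0, -2]]
g(g(a4, a2), a3) = [[0, -4], [0, 4]]
g(g(a5, a1), g(g(a4, a2), a3)) = [[0, -16], [0, 0]]

[[0, -16], [0, 0]]


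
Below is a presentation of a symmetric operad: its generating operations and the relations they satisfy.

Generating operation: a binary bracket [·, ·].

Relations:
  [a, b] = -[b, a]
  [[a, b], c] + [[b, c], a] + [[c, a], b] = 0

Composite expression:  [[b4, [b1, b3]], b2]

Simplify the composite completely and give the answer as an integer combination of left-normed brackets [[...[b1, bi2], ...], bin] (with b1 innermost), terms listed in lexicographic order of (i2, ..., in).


-[[[b1, b3], b4], b2]

A multilinear Lie element is pinned by b1-initial words (b1 innermost).
Composite bracket: [[b4, [b1, b3]], b2]
The bracket unfolds into 8 signed words via [a, b] = ab - ba (2^3 = 8).
Keep just the words that open with b1:
  b1b3b4b2 (sign -1) contributes -[[[b1, b3], b4], b2]


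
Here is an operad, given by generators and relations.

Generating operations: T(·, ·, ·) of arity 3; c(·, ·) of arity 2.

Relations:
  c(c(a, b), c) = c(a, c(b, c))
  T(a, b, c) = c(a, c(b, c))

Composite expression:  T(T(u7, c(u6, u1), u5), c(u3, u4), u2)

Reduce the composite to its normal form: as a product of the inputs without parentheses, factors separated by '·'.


u7 · u6 · u1 · u5 · u3 · u4 · u2

Under associativity of T, the answer is the u's in reading order.
c(u6, u1) collapses to u6 · u1
T(u7, c(u6, u1), u5) collapses to u7 · u6 · u1 · u5
c(u3, u4) collapses to u3 · u4
T(T(u7, c(u6, u1), u5), c(u3, u4), u2) collapses to u7 · u6 · u1 · u5 · u3 · u4 · u2


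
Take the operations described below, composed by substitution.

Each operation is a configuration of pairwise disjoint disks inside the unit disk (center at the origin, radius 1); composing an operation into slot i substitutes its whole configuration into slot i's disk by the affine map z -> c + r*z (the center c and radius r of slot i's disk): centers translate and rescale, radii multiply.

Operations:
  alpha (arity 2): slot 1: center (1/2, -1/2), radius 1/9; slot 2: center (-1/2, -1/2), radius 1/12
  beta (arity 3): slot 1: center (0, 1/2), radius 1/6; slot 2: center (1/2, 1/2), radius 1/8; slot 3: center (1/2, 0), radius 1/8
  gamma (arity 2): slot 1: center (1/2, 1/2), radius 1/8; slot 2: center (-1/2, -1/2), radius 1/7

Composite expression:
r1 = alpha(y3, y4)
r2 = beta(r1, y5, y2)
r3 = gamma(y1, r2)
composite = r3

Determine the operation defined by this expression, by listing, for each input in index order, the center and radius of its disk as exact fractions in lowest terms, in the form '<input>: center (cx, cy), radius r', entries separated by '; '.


y1: center (1/2, 1/2), radius 1/8; y2: center (-3/7, -1/2), radius 1/56; y3: center (-41/84, -37/84), radius 1/378; y4: center (-43/84, -37/84), radius 1/504; y5: center (-3/7, -3/7), radius 1/56

Only the slot chain above each y matters under gamma; compose those maps.
for y1, the 1-step affine chain lands on center (1/2, 1/2), radius 1/8
for y3, the 3-step affine chain lands on center (-41/84, -37/84), radius 1/378
for y4, the 3-step affine chain lands on center (-43/84, -37/84), radius 1/504
for y5, the 2-step affine chain lands on center (-3/7, -3/7), radius 1/56
for y2, the 2-step affine chain lands on center (-3/7, -1/2), radius 1/56


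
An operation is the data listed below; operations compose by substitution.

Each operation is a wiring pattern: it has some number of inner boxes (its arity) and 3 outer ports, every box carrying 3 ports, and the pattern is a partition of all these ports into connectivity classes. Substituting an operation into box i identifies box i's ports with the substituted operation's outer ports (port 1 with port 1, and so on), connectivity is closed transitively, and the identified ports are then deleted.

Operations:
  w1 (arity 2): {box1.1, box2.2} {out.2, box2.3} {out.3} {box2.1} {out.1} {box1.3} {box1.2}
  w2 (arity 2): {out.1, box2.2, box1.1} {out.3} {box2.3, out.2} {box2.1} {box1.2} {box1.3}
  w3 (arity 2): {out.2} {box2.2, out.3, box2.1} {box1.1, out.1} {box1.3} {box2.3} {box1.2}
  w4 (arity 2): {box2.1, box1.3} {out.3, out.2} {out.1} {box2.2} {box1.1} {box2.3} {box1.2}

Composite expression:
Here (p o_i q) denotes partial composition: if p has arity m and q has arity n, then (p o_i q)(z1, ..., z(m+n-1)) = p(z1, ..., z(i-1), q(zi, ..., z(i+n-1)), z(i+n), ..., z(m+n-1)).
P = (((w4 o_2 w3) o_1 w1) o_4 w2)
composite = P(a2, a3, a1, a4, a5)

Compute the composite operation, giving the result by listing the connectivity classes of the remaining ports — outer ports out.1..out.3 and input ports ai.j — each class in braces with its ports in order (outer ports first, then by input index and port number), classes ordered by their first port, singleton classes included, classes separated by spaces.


{out.1} {out.2, out.3} {a1.1} {a1.2} {a1.3} {a2.1, a3.2} {a2.2} {a2.3} {a3.1} {a3.3} {a4.1, a5.2, a5.3} {a4.2} {a4.3} {a5.1}

Two ports join when wires chain via w4-identified ports.
the subtree at w1 composes to {out.1} {out.2, a3.3} {out.3} {a2.1, a3.2} {a2.2} {a2.3} {a3.1} on (a2, a3); out.j = own outer ports
the subtree at w2 composes to {out.1, a4.1, a5.2} {out.2, a5.3} {out.3} {a4.2} {a4.3} {a5.1} on (a4, a5); out.j = own outer ports
the subtree at w3 composes to {out.1, a1.1} {out.2} {out.3, a4.1, a5.2, a5.3} {a1.2} {a1.3} {a4.2} {a4.3} {a5.1} on (a1, a4, a5); out.j = own outer ports
the subtree at w4 composes to {out.1} {out.2, out.3} {a1.1} {a1.2} {a1.3} {a2.1, a3.2} {a2.2} {a2.3} {a3.1} {a3.3} {a4.1, a5.2, a5.3} {a4.2} {a4.3} {a5.1} on (a2, a3, a1, a4, a5); out.j = own outer ports


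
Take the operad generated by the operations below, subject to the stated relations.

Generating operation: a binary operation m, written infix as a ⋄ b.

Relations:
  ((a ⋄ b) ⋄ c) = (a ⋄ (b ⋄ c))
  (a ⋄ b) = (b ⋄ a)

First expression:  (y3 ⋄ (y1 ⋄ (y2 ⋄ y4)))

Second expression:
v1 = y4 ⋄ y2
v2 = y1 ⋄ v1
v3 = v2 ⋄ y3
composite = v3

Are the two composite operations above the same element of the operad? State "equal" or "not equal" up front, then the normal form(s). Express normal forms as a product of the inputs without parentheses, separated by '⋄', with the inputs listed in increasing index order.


equal; the common form is y1 ⋄ y2 ⋄ y3 ⋄ y4

The first composite normalizes to y1 ⋄ y2 ⋄ y3 ⋄ y4
The second composite normalizes to y1 ⋄ y2 ⋄ y3 ⋄ y4
Same normal form: equal.


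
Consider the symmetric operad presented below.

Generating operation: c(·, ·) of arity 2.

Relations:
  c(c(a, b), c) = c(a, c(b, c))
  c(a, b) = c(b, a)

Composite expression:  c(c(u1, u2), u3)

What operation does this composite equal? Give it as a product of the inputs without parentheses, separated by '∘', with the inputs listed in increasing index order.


Reordering under c is free, so list the u-inputs canonically.
c(u1, u2) spells out as u1 ∘ u2
c(c(u1, u2), u3) spells out as u1 ∘ u2 ∘ u3
commutativity sorts the factors: u1 ∘ u2 ∘ u3

u1 ∘ u2 ∘ u3


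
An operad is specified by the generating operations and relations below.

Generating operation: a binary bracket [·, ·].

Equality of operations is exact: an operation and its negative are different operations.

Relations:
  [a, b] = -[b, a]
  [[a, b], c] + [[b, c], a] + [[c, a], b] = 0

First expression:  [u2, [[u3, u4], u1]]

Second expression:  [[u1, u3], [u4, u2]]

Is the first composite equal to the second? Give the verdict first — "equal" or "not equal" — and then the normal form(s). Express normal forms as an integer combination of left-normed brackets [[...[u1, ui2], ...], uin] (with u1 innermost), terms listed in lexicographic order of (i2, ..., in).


not equal; first: [[[u1, u3], u4], u2] - [[[u1, u4], u3], u2]; second: -[[[u1, u3], u2], u4] + [[[u1, u3], u4], u2]

Normal form of the first expression: [[[u1, u3], u4], u2] - [[[u1, u4], u3], u2]
Normal form of the second expression: -[[[u1, u3], u2], u4] + [[[u1, u3], u4], u2]
The normal forms differ: not equal.


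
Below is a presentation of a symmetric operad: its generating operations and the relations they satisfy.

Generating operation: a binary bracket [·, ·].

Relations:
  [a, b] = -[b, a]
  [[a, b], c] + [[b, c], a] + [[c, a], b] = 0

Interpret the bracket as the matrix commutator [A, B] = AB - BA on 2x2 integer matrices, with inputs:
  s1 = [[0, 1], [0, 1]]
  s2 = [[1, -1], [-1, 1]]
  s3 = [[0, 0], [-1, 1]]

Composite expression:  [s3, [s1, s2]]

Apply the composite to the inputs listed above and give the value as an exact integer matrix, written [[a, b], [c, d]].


[s1, s2] = [[-1, 1], [-1, 1]]
[s3, [s1, s2]] = [[1, -1], [1, -1]]

[[1, -1], [1, -1]]


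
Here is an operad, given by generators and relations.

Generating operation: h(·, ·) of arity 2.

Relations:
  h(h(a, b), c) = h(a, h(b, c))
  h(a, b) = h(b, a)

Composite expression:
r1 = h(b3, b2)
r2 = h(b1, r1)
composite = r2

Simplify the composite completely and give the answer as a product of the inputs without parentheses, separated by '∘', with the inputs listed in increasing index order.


Any arrangement under h is one operation, so sort the b-inputs.
h(b3, b2) linearizes to b3 ∘ b2
h(b1, h(b3, b2)) linearizes to b1 ∘ b3 ∘ b2
putting the inputs in ascending order: b1 ∘ b2 ∘ b3

b1 ∘ b2 ∘ b3


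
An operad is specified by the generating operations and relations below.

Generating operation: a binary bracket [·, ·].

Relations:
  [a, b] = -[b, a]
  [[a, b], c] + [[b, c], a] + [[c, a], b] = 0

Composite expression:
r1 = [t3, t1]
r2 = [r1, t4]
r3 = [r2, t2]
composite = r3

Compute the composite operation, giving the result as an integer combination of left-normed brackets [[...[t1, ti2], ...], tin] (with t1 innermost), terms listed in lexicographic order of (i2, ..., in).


Left-normed coefficients sit on the t1-initial expansion words.
Composite bracket: [[[t3, t1], t4], t2]
Each bracket splits as ab - ba, giving 8 signed words (2^3 = 8).
The t1-initial words carry the normal form:
  t1t3t4t2 appears with sign -1, giving the term -[[[t1, t3], t4], t2]

-[[[t1, t3], t4], t2]


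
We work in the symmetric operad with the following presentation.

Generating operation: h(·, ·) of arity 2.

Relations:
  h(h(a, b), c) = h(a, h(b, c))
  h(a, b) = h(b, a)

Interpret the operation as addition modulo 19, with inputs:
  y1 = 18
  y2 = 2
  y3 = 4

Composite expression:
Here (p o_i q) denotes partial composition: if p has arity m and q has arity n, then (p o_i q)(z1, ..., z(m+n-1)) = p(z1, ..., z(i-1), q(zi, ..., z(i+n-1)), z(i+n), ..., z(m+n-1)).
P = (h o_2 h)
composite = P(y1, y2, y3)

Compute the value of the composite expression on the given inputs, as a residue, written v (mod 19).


h(y2, y3) = 6
h(y1, h(y2, y3)) = 5

5 (mod 19)


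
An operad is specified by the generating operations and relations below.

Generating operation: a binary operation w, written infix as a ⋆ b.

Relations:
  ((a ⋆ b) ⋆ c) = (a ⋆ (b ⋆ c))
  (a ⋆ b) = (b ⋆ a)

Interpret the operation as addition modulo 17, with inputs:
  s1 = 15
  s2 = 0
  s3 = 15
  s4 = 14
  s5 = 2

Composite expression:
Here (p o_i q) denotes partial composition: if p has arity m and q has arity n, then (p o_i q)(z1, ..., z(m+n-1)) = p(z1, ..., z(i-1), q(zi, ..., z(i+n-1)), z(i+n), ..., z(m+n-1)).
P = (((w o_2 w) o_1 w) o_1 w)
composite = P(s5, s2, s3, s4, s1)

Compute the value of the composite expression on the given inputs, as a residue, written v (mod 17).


12 (mod 17)


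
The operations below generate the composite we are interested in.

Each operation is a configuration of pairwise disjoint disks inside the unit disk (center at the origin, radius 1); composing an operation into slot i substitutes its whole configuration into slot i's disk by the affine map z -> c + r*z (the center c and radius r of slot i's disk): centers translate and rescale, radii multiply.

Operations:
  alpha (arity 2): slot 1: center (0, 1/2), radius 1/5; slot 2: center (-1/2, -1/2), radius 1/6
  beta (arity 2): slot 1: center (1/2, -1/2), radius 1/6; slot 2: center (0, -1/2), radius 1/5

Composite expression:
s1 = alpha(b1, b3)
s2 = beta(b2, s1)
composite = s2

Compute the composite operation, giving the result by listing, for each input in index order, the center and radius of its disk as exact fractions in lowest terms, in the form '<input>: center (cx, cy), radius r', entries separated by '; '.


Below beta, radii multiply path by path; the b-disk centers shift.
tracing b2 down its 1-map path: center (1/2, -1/2), radius 1/6
tracing b1 down its 2-map path: center (0, -2/5), radius 1/25
tracing b3 down its 2-map path: center (-1/10, -3/5), radius 1/30

b1: center (0, -2/5), radius 1/25; b2: center (1/2, -1/2), radius 1/6; b3: center (-1/10, -3/5), radius 1/30


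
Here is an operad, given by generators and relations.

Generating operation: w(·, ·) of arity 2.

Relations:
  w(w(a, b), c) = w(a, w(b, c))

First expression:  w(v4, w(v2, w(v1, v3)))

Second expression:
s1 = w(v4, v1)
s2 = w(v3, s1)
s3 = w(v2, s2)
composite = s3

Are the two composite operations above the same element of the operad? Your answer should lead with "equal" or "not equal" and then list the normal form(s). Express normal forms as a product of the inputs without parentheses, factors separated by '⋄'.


Reducing the first expression gives v4 ⋄ v2 ⋄ v1 ⋄ v3
Reducing the second expression gives v2 ⋄ v3 ⋄ v4 ⋄ v1
The normal forms differ: not equal.

not equal: they reduce to v4 ⋄ v2 ⋄ v1 ⋄ v3 and v2 ⋄ v3 ⋄ v4 ⋄ v1


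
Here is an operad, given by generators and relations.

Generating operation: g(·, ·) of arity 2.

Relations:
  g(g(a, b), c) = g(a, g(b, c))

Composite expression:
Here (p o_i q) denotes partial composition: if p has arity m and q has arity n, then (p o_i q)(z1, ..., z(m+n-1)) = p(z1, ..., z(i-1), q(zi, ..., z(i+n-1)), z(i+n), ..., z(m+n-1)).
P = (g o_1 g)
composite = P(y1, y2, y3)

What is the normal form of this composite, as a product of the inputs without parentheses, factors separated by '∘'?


The g-tree's shape is irrelevant; the y-reading-order decides.
g(y1, y2) flattens to y1 ∘ y2
g(g(y1, y2), y3) flattens to y1 ∘ y2 ∘ y3

y1 ∘ y2 ∘ y3


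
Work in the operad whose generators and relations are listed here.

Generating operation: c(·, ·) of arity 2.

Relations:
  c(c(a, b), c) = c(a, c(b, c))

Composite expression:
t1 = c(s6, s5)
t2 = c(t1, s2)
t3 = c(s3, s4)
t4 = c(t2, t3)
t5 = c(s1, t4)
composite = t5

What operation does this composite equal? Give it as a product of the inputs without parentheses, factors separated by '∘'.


s1 ∘ s6 ∘ s5 ∘ s2 ∘ s3 ∘ s4

Under associativity of c, the answer is the s's in reading order.
c(s6, s5) linearizes to s6 ∘ s5
c(c(s6, s5), s2) linearizes to s6 ∘ s5 ∘ s2
c(s3, s4) linearizes to s3 ∘ s4
c(c(c(s6, s5), s2), c(s3, s4)) linearizes to s6 ∘ s5 ∘ s2 ∘ s3 ∘ s4
c(s1, c(c(c(s6, s5), s2), c(s3, s4))) linearizes to s1 ∘ s6 ∘ s5 ∘ s2 ∘ s3 ∘ s4


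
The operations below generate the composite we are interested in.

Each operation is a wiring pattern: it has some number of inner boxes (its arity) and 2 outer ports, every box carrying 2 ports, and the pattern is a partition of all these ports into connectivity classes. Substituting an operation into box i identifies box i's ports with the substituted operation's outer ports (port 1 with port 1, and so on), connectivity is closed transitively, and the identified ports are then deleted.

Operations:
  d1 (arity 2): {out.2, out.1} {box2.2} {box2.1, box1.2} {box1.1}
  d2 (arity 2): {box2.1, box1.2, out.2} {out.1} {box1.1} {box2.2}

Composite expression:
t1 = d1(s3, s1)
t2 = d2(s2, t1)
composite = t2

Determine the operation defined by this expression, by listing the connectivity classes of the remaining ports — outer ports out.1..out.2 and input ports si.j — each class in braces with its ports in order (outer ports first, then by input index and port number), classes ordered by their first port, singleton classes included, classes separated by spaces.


{out.1} {out.2, s2.2} {s1.1, s3.2} {s1.2} {s2.1} {s3.1}

Substituting into d2 glues patterns; closure does the rest.
through d1, on inputs (s3, s1): {out.1, out.2} {s1.1, s3.2} {s1.2} {s3.1} (out.j = stage outer ports)
through d2, on inputs (s2, s3, s1): {out.1} {out.2, s2.2} {s1.1, s3.2} {s1.2} {s2.1} {s3.1} (out.j = stage outer ports)


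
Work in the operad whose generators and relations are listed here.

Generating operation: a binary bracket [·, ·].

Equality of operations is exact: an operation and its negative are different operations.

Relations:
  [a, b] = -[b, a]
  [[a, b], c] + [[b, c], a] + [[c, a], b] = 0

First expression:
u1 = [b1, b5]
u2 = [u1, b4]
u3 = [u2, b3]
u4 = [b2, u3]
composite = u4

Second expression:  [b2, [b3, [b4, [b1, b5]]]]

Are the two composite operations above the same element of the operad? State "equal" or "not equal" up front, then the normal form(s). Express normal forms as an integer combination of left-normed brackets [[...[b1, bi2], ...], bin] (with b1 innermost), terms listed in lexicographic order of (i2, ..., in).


The first expression, normalized: -[[[[b1, b5], b4], b3], b2]
The second expression, normalized: -[[[[b1, b5], b4], b3], b2]
Same normal form: equal.

equal: each reduces to -[[[[b1, b5], b4], b3], b2]


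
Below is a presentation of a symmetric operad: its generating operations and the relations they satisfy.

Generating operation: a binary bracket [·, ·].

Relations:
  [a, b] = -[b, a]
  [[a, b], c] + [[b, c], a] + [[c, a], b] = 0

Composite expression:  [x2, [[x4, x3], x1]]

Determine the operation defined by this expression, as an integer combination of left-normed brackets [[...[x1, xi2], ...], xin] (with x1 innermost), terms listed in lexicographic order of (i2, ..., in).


-[[[x1, x3], x4], x2] + [[[x1, x4], x3], x2]

Antisymmetry and Jacobi reduce to x1-anchored left-normed brackets.
Composite bracket: [x2, [[x4, x3], x1]]
Applying ab - ba throughout gives 8 signed words (2^3 = 8).
Only words starting with x1 matter:
  word x1x3x4x2 has sign -1, contributing -[[[x1, x3], x4], x2]
  word x1x4x3x2 has sign +1, contributing +[[[x1, x4], x3], x2]


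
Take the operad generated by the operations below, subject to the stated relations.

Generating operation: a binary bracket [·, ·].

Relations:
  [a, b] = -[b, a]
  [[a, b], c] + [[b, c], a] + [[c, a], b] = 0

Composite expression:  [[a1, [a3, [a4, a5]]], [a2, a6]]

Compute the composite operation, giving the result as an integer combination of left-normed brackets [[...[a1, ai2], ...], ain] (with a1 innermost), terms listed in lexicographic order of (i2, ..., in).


[[[[[a1, a3], a4], a5], a2], a6] - [[[[[a1, a3], a4], a5], a6], a2] - [[[[[a1, a3], a5], a4], a2], a6] + [[[[[a1, a3], a5], a4], a6], a2] - [[[[[a1, a4], a5], a3], a2], a6] + [[[[[a1, a4], a5], a3], a6], a2] + [[[[[a1, a5], a4], a3], a2], a6] - [[[[[a1, a5], a4], a3], a6], a2]

Antisymmetry and Jacobi reduce to a1-anchored left-normed brackets.
Composite bracket: [[a1, [a3, [a4, a5]]], [a2, a6]]
The bracket unfolds into 32 signed words via [a, b] = ab - ba (2^5 = 32).
Words beginning with a1 determine it all:
  a1a3a4a5a2a6 (sign +1) contributes +[[[[[a1, a3], a4], a5], a2], a6]
  a1a3a4a5a6a2 (sign -1) contributes -[[[[[a1, a3], a4], a5], a6], a2]
  a1a3a5a4a2a6 (sign -1) contributes -[[[[[a1, a3], a5], a4], a2], a6]
  a1a3a5a4a6a2 (sign +1) contributes +[[[[[a1, a3], a5], a4], a6], a2]
  a1a4a5a3a2a6 (sign -1) contributes -[[[[[a1, a4], a5], a3], a2], a6]
  a1a4a5a3a6a2 (sign +1) contributes +[[[[[a1, a4], a5], a3], a6], a2]
  a1a5a4a3a2a6 (sign +1) contributes +[[[[[a1, a5], a4], a3], a2], a6]
  a1a5a4a3a6a2 (sign -1) contributes -[[[[[a1, a5], a4], a3], a6], a2]


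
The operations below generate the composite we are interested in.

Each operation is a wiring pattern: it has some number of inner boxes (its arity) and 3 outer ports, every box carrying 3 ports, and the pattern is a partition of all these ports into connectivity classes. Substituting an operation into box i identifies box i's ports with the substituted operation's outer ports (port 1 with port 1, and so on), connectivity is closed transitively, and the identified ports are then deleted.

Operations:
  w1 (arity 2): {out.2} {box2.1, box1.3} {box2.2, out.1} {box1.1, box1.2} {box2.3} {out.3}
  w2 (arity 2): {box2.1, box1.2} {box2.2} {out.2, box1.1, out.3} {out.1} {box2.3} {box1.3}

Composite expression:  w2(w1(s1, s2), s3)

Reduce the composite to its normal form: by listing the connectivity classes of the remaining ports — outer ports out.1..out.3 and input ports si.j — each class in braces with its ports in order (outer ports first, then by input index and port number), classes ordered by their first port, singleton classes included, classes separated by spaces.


{out.1} {out.2, out.3, s2.2} {s1.1, s1.2} {s1.3, s2.1} {s2.3} {s3.1} {s3.2} {s3.3}

Two ports join when wires chain via w2-identified ports.
the subtree at w1 composes to {out.1, s2.2} {out.2} {out.3} {s1.1, s1.2} {s1.3, s2.1} {s2.3} on (s1, s2); out.j = own outer ports
the subtree at w2 composes to {out.1} {out.2, out.3, s2.2} {s1.1, s1.2} {s1.3, s2.1} {s2.3} {s3.1} {s3.2} {s3.3} on (s1, s2, s3); out.j = own outer ports


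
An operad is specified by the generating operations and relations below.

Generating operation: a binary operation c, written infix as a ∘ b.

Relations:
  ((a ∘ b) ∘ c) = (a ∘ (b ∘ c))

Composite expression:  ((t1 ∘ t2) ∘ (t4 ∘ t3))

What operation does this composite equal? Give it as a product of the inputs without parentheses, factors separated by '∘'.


t1 ∘ t2 ∘ t4 ∘ t3

All parenthesizations of c agree; list the t-inputs left to right.
(t1 ∘ t2) reduces to t1 ∘ t2
(t4 ∘ t3) reduces to t4 ∘ t3
((t1 ∘ t2) ∘ (t4 ∘ t3)) reduces to t1 ∘ t2 ∘ t4 ∘ t3


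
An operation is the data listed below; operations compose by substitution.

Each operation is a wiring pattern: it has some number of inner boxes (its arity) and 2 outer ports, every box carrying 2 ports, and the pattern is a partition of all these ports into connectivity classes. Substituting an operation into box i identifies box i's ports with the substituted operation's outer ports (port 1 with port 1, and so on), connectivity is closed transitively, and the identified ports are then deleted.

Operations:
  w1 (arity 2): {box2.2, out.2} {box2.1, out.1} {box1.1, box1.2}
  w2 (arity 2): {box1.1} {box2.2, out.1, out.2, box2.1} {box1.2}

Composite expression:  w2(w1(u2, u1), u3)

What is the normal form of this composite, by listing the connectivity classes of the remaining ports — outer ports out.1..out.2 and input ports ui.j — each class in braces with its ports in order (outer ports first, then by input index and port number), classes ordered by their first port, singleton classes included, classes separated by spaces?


{out.1, out.2, u3.1, u3.2} {u1.1} {u1.2} {u2.1, u2.2}

Substituting into w2 glues patterns; closure does the rest.
composing w1 on (u2, u1), with out.j its own outer ports: {out.1, u1.1} {out.2, u1.2} {u2.1, u2.2}
composing w2 on (u2, u1, u3), with out.j its own outer ports: {out.1, out.2, u3.1, u3.2} {u1.1} {u1.2} {u2.1, u2.2}


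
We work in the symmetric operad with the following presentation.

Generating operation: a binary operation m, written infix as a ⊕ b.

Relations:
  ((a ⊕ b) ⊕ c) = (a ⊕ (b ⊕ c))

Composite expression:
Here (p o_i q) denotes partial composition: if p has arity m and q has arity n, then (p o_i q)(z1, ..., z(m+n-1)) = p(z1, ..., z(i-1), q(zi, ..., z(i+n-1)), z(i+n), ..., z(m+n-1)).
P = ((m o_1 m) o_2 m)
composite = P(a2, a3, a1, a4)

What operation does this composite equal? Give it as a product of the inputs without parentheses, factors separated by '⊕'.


Key point: m is associative — brackets drop, the a-order remains.
(a3 ⊕ a1) unparenthesizes to a3 ⊕ a1
(a2 ⊕ (a3 ⊕ a1)) unparenthesizes to a2 ⊕ a3 ⊕ a1
((a2 ⊕ (a3 ⊕ a1)) ⊕ a4) unparenthesizes to a2 ⊕ a3 ⊕ a1 ⊕ a4

a2 ⊕ a3 ⊕ a1 ⊕ a4


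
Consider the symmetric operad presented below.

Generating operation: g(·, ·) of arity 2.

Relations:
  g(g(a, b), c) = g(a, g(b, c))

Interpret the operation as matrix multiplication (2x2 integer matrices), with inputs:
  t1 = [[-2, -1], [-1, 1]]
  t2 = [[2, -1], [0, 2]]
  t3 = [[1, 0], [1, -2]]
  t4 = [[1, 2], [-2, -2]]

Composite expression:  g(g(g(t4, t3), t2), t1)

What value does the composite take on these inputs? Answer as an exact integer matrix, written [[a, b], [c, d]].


[[-1, -17], [4, 20]]

g(t4, t3) = [[3, -4], [-4, 4]]
g(g(t4, t3), t2) = [[6, -11], [-8, 12]]
g(g(g(t4, t3), t2), t1) = [[-1, -17], [4, 20]]


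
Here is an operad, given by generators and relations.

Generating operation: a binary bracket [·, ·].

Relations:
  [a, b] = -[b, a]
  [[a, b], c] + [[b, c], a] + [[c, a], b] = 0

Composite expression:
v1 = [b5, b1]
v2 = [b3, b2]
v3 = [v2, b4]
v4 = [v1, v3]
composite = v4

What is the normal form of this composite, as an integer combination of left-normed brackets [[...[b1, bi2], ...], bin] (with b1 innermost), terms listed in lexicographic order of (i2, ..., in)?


[[[[b1, b5], b2], b3], b4] - [[[[b1, b5], b3], b2], b4] - [[[[b1, b5], b4], b2], b3] + [[[[b1, b5], b4], b3], b2]

Left-normed coefficients sit on the b1-initial expansion words.
Composite bracket: [[b5, b1], [[b3, b2], b4]]
Expanding via [a, b] = ab - ba: 16 signed words (2^4 = 16).
Collect the words opening with b1:
  b1b5b2b3b4 appears with sign +1, giving the term +[[[[b1, b5], b2], b3], b4]
  b1b5b3b2b4 appears with sign -1, giving the term -[[[[b1, b5], b3], b2], b4]
  b1b5b4b2b3 appears with sign -1, giving the term -[[[[b1, b5], b4], b2], b3]
  b1b5b4b3b2 appears with sign +1, giving the term +[[[[b1, b5], b4], b3], b2]
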